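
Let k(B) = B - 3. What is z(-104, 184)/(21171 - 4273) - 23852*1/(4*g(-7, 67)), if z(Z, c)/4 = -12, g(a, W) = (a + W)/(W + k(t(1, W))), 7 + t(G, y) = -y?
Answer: 50381243/50694 ≈ 993.83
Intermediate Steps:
t(G, y) = -7 - y
k(B) = -3 + B
g(a, W) = -W/10 - a/10 (g(a, W) = (a + W)/(W + (-3 + (-7 - W))) = (W + a)/(W + (-10 - W)) = (W + a)/(-10) = (W + a)*(-⅒) = -W/10 - a/10)
z(Z, c) = -48 (z(Z, c) = 4*(-12) = -48)
z(-104, 184)/(21171 - 4273) - 23852*1/(4*g(-7, 67)) = -48/(21171 - 4273) - 23852*1/(4*(-⅒*67 - ⅒*(-7))) = -48/16898 - 23852*1/(4*(-67/10 + 7/10)) = -48*1/16898 - 23852/(4*(-6)) = -24/8449 - 23852/(-24) = -24/8449 - 23852*(-1/24) = -24/8449 + 5963/6 = 50381243/50694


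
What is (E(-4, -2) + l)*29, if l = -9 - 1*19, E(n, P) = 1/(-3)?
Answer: -2465/3 ≈ -821.67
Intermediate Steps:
E(n, P) = -⅓
l = -28 (l = -9 - 19 = -28)
(E(-4, -2) + l)*29 = (-⅓ - 28)*29 = -85/3*29 = -2465/3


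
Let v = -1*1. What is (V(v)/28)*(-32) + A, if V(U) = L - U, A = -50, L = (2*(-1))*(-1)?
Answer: -374/7 ≈ -53.429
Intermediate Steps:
v = -1
L = 2 (L = -2*(-1) = 2)
V(U) = 2 - U
(V(v)/28)*(-32) + A = ((2 - 1*(-1))/28)*(-32) - 50 = ((2 + 1)*(1/28))*(-32) - 50 = (3*(1/28))*(-32) - 50 = (3/28)*(-32) - 50 = -24/7 - 50 = -374/7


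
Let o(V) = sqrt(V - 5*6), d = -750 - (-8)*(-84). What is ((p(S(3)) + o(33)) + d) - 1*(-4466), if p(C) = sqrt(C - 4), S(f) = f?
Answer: 3044 + I + sqrt(3) ≈ 3045.7 + 1.0*I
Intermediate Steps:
d = -1422 (d = -750 - 1*672 = -750 - 672 = -1422)
p(C) = sqrt(-4 + C)
o(V) = sqrt(-30 + V) (o(V) = sqrt(V - 30) = sqrt(-30 + V))
((p(S(3)) + o(33)) + d) - 1*(-4466) = ((sqrt(-4 + 3) + sqrt(-30 + 33)) - 1422) - 1*(-4466) = ((sqrt(-1) + sqrt(3)) - 1422) + 4466 = ((I + sqrt(3)) - 1422) + 4466 = (-1422 + I + sqrt(3)) + 4466 = 3044 + I + sqrt(3)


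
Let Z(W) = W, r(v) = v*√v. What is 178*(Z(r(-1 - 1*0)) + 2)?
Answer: 356 - 178*I ≈ 356.0 - 178.0*I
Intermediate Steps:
r(v) = v^(3/2)
178*(Z(r(-1 - 1*0)) + 2) = 178*((-1 - 1*0)^(3/2) + 2) = 178*((-1 + 0)^(3/2) + 2) = 178*((-1)^(3/2) + 2) = 178*(-I + 2) = 178*(2 - I) = 356 - 178*I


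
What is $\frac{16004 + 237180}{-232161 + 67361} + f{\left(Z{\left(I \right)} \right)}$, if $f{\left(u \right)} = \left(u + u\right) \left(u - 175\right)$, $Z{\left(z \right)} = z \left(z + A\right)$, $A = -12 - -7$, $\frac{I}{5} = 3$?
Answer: $- \frac{19316456}{2575} \approx -7501.5$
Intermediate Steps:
$I = 15$ ($I = 5 \cdot 3 = 15$)
$A = -5$ ($A = -12 + 7 = -5$)
$Z{\left(z \right)} = z \left(-5 + z\right)$ ($Z{\left(z \right)} = z \left(z - 5\right) = z \left(-5 + z\right)$)
$f{\left(u \right)} = 2 u \left(-175 + u\right)$
$\frac{16004 + 237180}{-232161 + 67361} + f{\left(Z{\left(I \right)} \right)} = \frac{16004 + 237180}{-232161 + 67361} + 2 \cdot 15 \left(-5 + 15\right) \left(-175 + 15 \left(-5 + 15\right)\right) = \frac{253184}{-164800} + 2 \cdot 15 \cdot 10 \left(-175 + 15 \cdot 10\right) = 253184 \left(- \frac{1}{164800}\right) + 2 \cdot 150 \left(-175 + 150\right) = - \frac{3956}{2575} + 2 \cdot 150 \left(-25\right) = - \frac{3956}{2575} - 7500 = - \frac{19316456}{2575}$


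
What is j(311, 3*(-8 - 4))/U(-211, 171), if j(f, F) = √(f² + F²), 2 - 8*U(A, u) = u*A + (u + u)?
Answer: 8*√98017/35741 ≈ 0.070077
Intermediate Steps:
U(A, u) = ¼ - u/4 - A*u/8 (U(A, u) = ¼ - (u*A + (u + u))/8 = ¼ - (A*u + 2*u)/8 = ¼ - (2*u + A*u)/8 = ¼ + (-u/4 - A*u/8) = ¼ - u/4 - A*u/8)
j(f, F) = √(F² + f²)
j(311, 3*(-8 - 4))/U(-211, 171) = √((3*(-8 - 4))² + 311²)/(¼ - ¼*171 - ⅛*(-211)*171) = √((3*(-12))² + 96721)/(¼ - 171/4 + 36081/8) = √((-36)² + 96721)/(35741/8) = √(1296 + 96721)*(8/35741) = √98017*(8/35741) = 8*√98017/35741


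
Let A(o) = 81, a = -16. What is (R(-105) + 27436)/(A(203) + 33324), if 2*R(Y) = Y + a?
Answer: 54751/66810 ≈ 0.81950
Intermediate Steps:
R(Y) = -8 + Y/2 (R(Y) = (Y - 16)/2 = (-16 + Y)/2 = -8 + Y/2)
(R(-105) + 27436)/(A(203) + 33324) = ((-8 + (1/2)*(-105)) + 27436)/(81 + 33324) = ((-8 - 105/2) + 27436)/33405 = (-121/2 + 27436)*(1/33405) = (54751/2)*(1/33405) = 54751/66810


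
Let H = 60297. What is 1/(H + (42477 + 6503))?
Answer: 1/109277 ≈ 9.1511e-6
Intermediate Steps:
1/(H + (42477 + 6503)) = 1/(60297 + (42477 + 6503)) = 1/(60297 + 48980) = 1/109277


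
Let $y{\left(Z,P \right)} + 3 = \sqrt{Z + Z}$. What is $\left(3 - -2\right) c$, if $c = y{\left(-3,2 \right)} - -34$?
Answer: $155 + 5 i \sqrt{6} \approx 155.0 + 12.247 i$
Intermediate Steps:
$y{\left(Z,P \right)} = -3 + \sqrt{2} \sqrt{Z}$ ($y{\left(Z,P \right)} = -3 + \sqrt{Z + Z} = -3 + \sqrt{2 Z} = -3 + \sqrt{2} \sqrt{Z}$)
$c = 31 + i \sqrt{6}$ ($c = \left(-3 + \sqrt{2} \sqrt{-3}\right) - -34 = \left(-3 + \sqrt{2} i \sqrt{3}\right) + 34 = \left(-3 + i \sqrt{6}\right) + 34 = 31 + i \sqrt{6} \approx 31.0 + 2.4495 i$)
$\left(3 - -2\right) c = \left(3 - -2\right) \left(31 + i \sqrt{6}\right) = \left(3 + 2\right) \left(31 + i \sqrt{6}\right) = 5 \left(31 + i \sqrt{6}\right) = 155 + 5 i \sqrt{6}$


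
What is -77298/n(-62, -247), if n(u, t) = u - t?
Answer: -77298/185 ≈ -417.83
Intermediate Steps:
-77298/n(-62, -247) = -77298/(-62 - 1*(-247)) = -77298/(-62 + 247) = -77298/185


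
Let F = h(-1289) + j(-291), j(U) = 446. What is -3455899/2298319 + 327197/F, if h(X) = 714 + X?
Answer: -752448892814/296483151 ≈ -2537.9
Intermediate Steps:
F = -129 (F = (714 - 1289) + 446 = -575 + 446 = -129)
-3455899/2298319 + 327197/F = -3455899/2298319 + 327197/(-129) = -3455899*1/2298319 + 327197*(-1/129) = -3455899/2298319 - 327197/129 = -752448892814/296483151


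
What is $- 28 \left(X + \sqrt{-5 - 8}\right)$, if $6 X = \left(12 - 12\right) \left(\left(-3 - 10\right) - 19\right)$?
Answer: $- 28 i \sqrt{13} \approx - 100.96 i$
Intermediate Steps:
$X = 0$ ($X = \frac{\left(12 - 12\right) \left(\left(-3 - 10\right) - 19\right)}{6} = \frac{0 \left(\left(-3 - 10\right) - 19\right)}{6} = \frac{0 \left(-13 - 19\right)}{6} = \frac{0 \left(-32\right)}{6} = \frac{1}{6} \cdot 0 = 0$)
$- 28 \left(X + \sqrt{-5 - 8}\right) = - 28 \left(0 + \sqrt{-5 - 8}\right) = - 28 \left(0 + \sqrt{-13}\right) = - 28 \left(0 + i \sqrt{13}\right) = - 28 i \sqrt{13}$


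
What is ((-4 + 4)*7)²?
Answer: 0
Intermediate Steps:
((-4 + 4)*7)² = (0*7)² = 0² = 0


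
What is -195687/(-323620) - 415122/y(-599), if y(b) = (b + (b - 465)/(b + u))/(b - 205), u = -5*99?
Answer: -59081839450565193/105862898020 ≈ -5.5810e+5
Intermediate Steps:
u = -495
y(b) = (b + (-465 + b)/(-495 + b))/(-205 + b) (y(b) = (b + (b - 465)/(b - 495))/(b - 205) = (b + (-465 + b)/(-495 + b))/(-205 + b))
-195687/(-323620) - 415122/y(-599) = -195687/(-323620) - 415122*(101475 + (-599)² - 700*(-599))/(-465 + (-599)² - 494*(-599)) = -195687*(-1/323620) - 415122*(101475 + 358801 + 419300)/(-465 + 358801 + 295906) = 195687/323620 - 415122/(654242/879576) = 195687/323620 - 415122/((1/879576)*654242) = 195687/323620 - 415122/327121/439788 = 195687/323620 - 415122*439788/327121 = 195687/323620 - 182565674136/327121 = -59081839450565193/105862898020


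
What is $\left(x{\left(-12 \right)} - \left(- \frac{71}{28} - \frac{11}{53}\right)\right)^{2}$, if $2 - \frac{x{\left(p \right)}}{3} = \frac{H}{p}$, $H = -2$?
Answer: $\frac{149646289}{2202256} \approx 67.951$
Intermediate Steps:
$x{\left(p \right)} = 6 + \frac{6}{p}$ ($x{\left(p \right)} = 6 - 3 \left(- \frac{2}{p}\right) = 6 + \frac{6}{p}$)
$\left(x{\left(-12 \right)} - \left(- \frac{71}{28} - \frac{11}{53}\right)\right)^{2} = \left(\left(6 + \frac{6}{-12}\right) - \left(- \frac{71}{28} - \frac{11}{53}\right)\right)^{2} = \left(\left(6 + 6 \left(- \frac{1}{12}\right)\right) - - \frac{4071}{1484}\right)^{2} = \left(\left(6 - \frac{1}{2}\right) + \left(\frac{71}{28} + \frac{11}{53}\right)\right)^{2} = \left(\frac{11}{2} + \frac{4071}{1484}\right)^{2} = \left(\frac{12233}{1484}\right)^{2} = \frac{149646289}{2202256}$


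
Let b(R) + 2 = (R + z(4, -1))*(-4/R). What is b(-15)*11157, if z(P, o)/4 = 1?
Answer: -275206/5 ≈ -55041.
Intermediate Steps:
z(P, o) = 4 (z(P, o) = 4*1 = 4)
b(R) = -2 - 4*(4 + R)/R (b(R) = -2 + (R + 4)*(-4/R) = -2 + (4 + R)*(-4/R) = -2 - 4*(4 + R)/R)
b(-15)*11157 = (-6 - 16/(-15))*11157 = (-6 - 16*(-1/15))*11157 = (-6 + 16/15)*11157 = -74/15*11157 = -275206/5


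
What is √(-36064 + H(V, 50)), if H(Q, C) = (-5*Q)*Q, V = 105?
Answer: 7*I*√1861 ≈ 301.98*I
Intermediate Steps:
H(Q, C) = -5*Q²
√(-36064 + H(V, 50)) = √(-36064 - 5*105²) = √(-36064 - 5*11025) = √(-36064 - 55125) = √(-91189) = 7*I*√1861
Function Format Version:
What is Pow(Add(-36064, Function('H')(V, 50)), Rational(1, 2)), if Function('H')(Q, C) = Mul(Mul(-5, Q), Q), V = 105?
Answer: Mul(7, I, Pow(1861, Rational(1, 2))) ≈ Mul(301.98, I)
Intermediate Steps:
Function('H')(Q, C) = Mul(-5, Pow(Q, 2))
Pow(Add(-36064, Function('H')(V, 50)), Rational(1, 2)) = Pow(Add(-36064, Mul(-5, Pow(105, 2))), Rational(1, 2)) = Pow(Add(-36064, Mul(-5, 11025)), Rational(1, 2)) = Pow(Add(-36064, -55125), Rational(1, 2)) = Pow(-91189, Rational(1, 2)) = Mul(7, I, Pow(1861, Rational(1, 2)))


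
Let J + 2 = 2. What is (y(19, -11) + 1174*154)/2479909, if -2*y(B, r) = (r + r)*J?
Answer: 180796/2479909 ≈ 0.072904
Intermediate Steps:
J = 0 (J = -2 + 2 = 0)
y(B, r) = 0 (y(B, r) = -(r + r)*0/2 = -2*r*0/2 = -½*0 = 0)
(y(19, -11) + 1174*154)/2479909 = (0 + 1174*154)/2479909 = (0 + 180796)*(1/2479909) = 180796*(1/2479909) = 180796/2479909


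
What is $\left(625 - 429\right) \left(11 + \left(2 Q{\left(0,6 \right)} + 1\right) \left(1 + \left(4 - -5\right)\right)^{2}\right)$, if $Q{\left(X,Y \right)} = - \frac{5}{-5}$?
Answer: $60956$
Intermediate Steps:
$Q{\left(X,Y \right)} = 1$ ($Q{\left(X,Y \right)} = \left(-5\right) \left(- \frac{1}{5}\right) = 1$)
$\left(625 - 429\right) \left(11 + \left(2 Q{\left(0,6 \right)} + 1\right) \left(1 + \left(4 - -5\right)\right)^{2}\right) = \left(625 - 429\right) \left(11 + \left(2 \cdot 1 + 1\right) \left(1 + \left(4 - -5\right)\right)^{2}\right) = 196 \left(11 + \left(2 + 1\right) \left(1 + \left(4 + 5\right)\right)^{2}\right) = 196 \left(11 + 3 \left(1 + 9\right)^{2}\right) = 196 \left(11 + 3 \cdot 10^{2}\right) = 196 \left(11 + 3 \cdot 100\right) = 196 \left(11 + 300\right) = 196 \cdot 311 = 60956$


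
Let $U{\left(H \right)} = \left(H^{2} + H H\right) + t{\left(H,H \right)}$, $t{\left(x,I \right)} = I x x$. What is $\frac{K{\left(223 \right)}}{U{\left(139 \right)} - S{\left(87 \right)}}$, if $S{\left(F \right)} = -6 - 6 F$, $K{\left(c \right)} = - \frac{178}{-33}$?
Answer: $\frac{178}{89918037} \approx 1.9796 \cdot 10^{-6}$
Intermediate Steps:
$t{\left(x,I \right)} = I x^{2}$
$K{\left(c \right)} = \frac{178}{33}$ ($K{\left(c \right)} = \left(-178\right) \left(- \frac{1}{33}\right) = \frac{178}{33}$)
$U{\left(H \right)} = H^{3} + 2 H^{2}$ ($U{\left(H \right)} = \left(H^{2} + H H\right) + H H^{2} = \left(H^{2} + H^{2}\right) + H^{3} = 2 H^{2} + H^{3} = H^{3} + 2 H^{2}$)
$\frac{K{\left(223 \right)}}{U{\left(139 \right)} - S{\left(87 \right)}} = \frac{178}{33 \left(139^{2} \left(2 + 139\right) - \left(-6 - 522\right)\right)} = \frac{178}{33 \left(19321 \cdot 141 - \left(-6 - 522\right)\right)} = \frac{178}{33 \left(2724261 - -528\right)} = \frac{178}{33 \left(2724261 + 528\right)} = \frac{178}{33 \cdot 2724789} = \frac{178}{33} \cdot \frac{1}{2724789} = \frac{178}{89918037}$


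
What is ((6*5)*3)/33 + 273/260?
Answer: 831/220 ≈ 3.7773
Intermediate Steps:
((6*5)*3)/33 + 273/260 = (30*3)*(1/33) + 273*(1/260) = 90*(1/33) + 21/20 = 30/11 + 21/20 = 831/220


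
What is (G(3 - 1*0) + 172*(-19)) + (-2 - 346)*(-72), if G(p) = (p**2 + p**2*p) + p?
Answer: 21827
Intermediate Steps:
G(p) = p + p**2 + p**3 (G(p) = (p**2 + p**3) + p = p + p**2 + p**3)
(G(3 - 1*0) + 172*(-19)) + (-2 - 346)*(-72) = ((3 - 1*0)*(1 + (3 - 1*0) + (3 - 1*0)**2) + 172*(-19)) + (-2 - 346)*(-72) = ((3 + 0)*(1 + (3 + 0) + (3 + 0)**2) - 3268) - 348*(-72) = (3*(1 + 3 + 3**2) - 3268) + 25056 = (3*(1 + 3 + 9) - 3268) + 25056 = (3*13 - 3268) + 25056 = (39 - 3268) + 25056 = -3229 + 25056 = 21827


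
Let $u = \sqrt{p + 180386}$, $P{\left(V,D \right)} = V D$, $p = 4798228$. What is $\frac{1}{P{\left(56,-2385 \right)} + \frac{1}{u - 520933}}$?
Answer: $- \frac{36243671258545933}{4840704733360970622961} + \frac{\sqrt{4978614}}{4840704733360970622961} \approx -7.4873 \cdot 10^{-6}$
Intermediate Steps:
$P{\left(V,D \right)} = D V$
$u = \sqrt{4978614}$ ($u = \sqrt{4798228 + 180386} = \sqrt{4978614} \approx 2231.3$)
$\frac{1}{P{\left(56,-2385 \right)} + \frac{1}{u - 520933}} = \frac{1}{\left(-2385\right) 56 + \frac{1}{\sqrt{4978614} - 520933}} = \frac{1}{-133560 + \frac{1}{-520933 + \sqrt{4978614}}}$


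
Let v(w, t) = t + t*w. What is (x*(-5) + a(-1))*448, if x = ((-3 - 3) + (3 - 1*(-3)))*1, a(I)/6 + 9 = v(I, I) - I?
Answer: -21504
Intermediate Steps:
a(I) = -54 - 6*I + 6*I*(1 + I) (a(I) = -54 + 6*(I*(1 + I) - I) = -54 + 6*(-I + I*(1 + I)) = -54 + (-6*I + 6*I*(1 + I)) = -54 - 6*I + 6*I*(1 + I))
x = 0 (x = (-6 + (3 + 3))*1 = (-6 + 6)*1 = 0*1 = 0)
(x*(-5) + a(-1))*448 = (0*(-5) + (-54 + 6*(-1)**2))*448 = (0 + (-54 + 6*1))*448 = (0 + (-54 + 6))*448 = (0 - 48)*448 = -48*448 = -21504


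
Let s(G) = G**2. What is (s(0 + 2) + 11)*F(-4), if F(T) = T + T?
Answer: -120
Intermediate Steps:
F(T) = 2*T
(s(0 + 2) + 11)*F(-4) = ((0 + 2)**2 + 11)*(2*(-4)) = (2**2 + 11)*(-8) = (4 + 11)*(-8) = 15*(-8) = -120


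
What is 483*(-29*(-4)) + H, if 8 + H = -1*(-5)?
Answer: 56025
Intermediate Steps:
H = -3 (H = -8 - 1*(-5) = -8 + 5 = -3)
483*(-29*(-4)) + H = 483*(-29*(-4)) - 3 = 483*116 - 3 = 56028 - 3 = 56025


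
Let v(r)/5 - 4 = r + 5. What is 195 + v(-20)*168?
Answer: -9045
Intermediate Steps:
v(r) = 45 + 5*r (v(r) = 20 + 5*(r + 5) = 20 + 5*(5 + r) = 20 + (25 + 5*r) = 45 + 5*r)
195 + v(-20)*168 = 195 + (45 + 5*(-20))*168 = 195 + (45 - 100)*168 = 195 - 55*168 = 195 - 9240 = -9045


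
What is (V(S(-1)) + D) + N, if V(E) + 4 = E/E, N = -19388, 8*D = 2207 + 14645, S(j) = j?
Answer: -34569/2 ≈ -17285.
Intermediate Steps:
D = 4213/2 (D = (2207 + 14645)/8 = (⅛)*16852 = 4213/2 ≈ 2106.5)
V(E) = -3 (V(E) = -4 + E/E = -4 + 1 = -3)
(V(S(-1)) + D) + N = (-3 + 4213/2) - 19388 = 4207/2 - 19388 = -34569/2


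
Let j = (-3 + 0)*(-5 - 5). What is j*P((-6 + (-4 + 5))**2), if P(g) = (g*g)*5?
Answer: 93750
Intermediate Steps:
P(g) = 5*g**2 (P(g) = g**2*5 = 5*g**2)
j = 30 (j = -3*(-10) = 30)
j*P((-6 + (-4 + 5))**2) = 30*(5*((-6 + (-4 + 5))**2)**2) = 30*(5*((-6 + 1)**2)**2) = 30*(5*((-5)**2)**2) = 30*(5*25**2) = 30*(5*625) = 30*3125 = 93750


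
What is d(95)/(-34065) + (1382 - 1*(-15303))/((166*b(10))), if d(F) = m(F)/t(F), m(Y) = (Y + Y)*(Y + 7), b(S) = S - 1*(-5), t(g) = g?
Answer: 4206419/628310 ≈ 6.6948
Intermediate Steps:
b(S) = 5 + S (b(S) = S + 5 = 5 + S)
m(Y) = 2*Y*(7 + Y) (m(Y) = (2*Y)*(7 + Y) = 2*Y*(7 + Y))
d(F) = 14 + 2*F (d(F) = (2*F*(7 + F))/F = 14 + 2*F)
d(95)/(-34065) + (1382 - 1*(-15303))/((166*b(10))) = (14 + 2*95)/(-34065) + (1382 - 1*(-15303))/((166*(5 + 10))) = (14 + 190)*(-1/34065) + (1382 + 15303)/((166*15)) = 204*(-1/34065) + 16685/2490 = -68/11355 + 16685*(1/2490) = -68/11355 + 3337/498 = 4206419/628310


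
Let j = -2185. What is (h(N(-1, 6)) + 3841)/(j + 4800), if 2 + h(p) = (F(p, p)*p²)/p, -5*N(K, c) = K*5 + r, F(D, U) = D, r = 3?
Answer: 95979/65375 ≈ 1.4681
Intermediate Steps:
N(K, c) = -⅗ - K (N(K, c) = -(K*5 + 3)/5 = -(5*K + 3)/5 = -(3 + 5*K)/5 = -⅗ - K)
h(p) = -2 + p² (h(p) = -2 + (p*p²)/p = -2 + p³/p = -2 + p²)
(h(N(-1, 6)) + 3841)/(j + 4800) = ((-2 + (-⅗ - 1*(-1))²) + 3841)/(-2185 + 4800) = ((-2 + (-⅗ + 1)²) + 3841)/2615 = ((-2 + (⅖)²) + 3841)*(1/2615) = ((-2 + 4/25) + 3841)*(1/2615) = (-46/25 + 3841)*(1/2615) = (95979/25)*(1/2615) = 95979/65375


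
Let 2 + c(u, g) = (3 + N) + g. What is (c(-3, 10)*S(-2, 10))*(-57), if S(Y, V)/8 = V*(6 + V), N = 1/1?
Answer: -875520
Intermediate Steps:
N = 1 (N = 1*1 = 1)
S(Y, V) = 8*V*(6 + V) (S(Y, V) = 8*(V*(6 + V)) = 8*V*(6 + V))
c(u, g) = 2 + g (c(u, g) = -2 + ((3 + 1) + g) = -2 + (4 + g) = 2 + g)
(c(-3, 10)*S(-2, 10))*(-57) = ((2 + 10)*(8*10*(6 + 10)))*(-57) = (12*(8*10*16))*(-57) = (12*1280)*(-57) = 15360*(-57) = -875520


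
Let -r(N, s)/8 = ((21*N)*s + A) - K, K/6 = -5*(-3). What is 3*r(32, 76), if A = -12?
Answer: -1223280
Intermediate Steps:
K = 90 (K = 6*(-5*(-3)) = 6*15 = 90)
r(N, s) = 816 - 168*N*s (r(N, s) = -8*(((21*N)*s - 12) - 1*90) = -8*((21*N*s - 12) - 90) = -8*((-12 + 21*N*s) - 90) = -8*(-102 + 21*N*s) = 816 - 168*N*s)
3*r(32, 76) = 3*(816 - 168*32*76) = 3*(816 - 408576) = 3*(-407760) = -1223280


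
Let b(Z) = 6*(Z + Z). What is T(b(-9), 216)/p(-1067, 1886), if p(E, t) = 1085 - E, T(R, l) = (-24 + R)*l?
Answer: -3564/269 ≈ -13.249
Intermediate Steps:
b(Z) = 12*Z (b(Z) = 6*(2*Z) = 12*Z)
T(R, l) = l*(-24 + R)
T(b(-9), 216)/p(-1067, 1886) = (216*(-24 + 12*(-9)))/(1085 - 1*(-1067)) = (216*(-24 - 108))/(1085 + 1067) = (216*(-132))/2152 = -28512*1/2152 = -3564/269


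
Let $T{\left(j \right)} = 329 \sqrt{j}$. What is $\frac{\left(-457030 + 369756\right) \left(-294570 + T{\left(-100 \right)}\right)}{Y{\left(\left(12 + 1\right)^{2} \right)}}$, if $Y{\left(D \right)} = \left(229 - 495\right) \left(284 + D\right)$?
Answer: $- \frac{4284717030}{20083} + \frac{20509390 i}{8607} \approx -2.1335 \cdot 10^{5} + 2382.9 i$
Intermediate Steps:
$Y{\left(D \right)} = -75544 - 266 D$ ($Y{\left(D \right)} = - 266 \left(284 + D\right) = -75544 - 266 D$)
$\frac{\left(-457030 + 369756\right) \left(-294570 + T{\left(-100 \right)}\right)}{Y{\left(\left(12 + 1\right)^{2} \right)}} = \frac{\left(-457030 + 369756\right) \left(-294570 + 329 \sqrt{-100}\right)}{-75544 - 266 \left(12 + 1\right)^{2}} = \frac{\left(-87274\right) \left(-294570 + 329 \cdot 10 i\right)}{-75544 - 266 \cdot 13^{2}} = \frac{\left(-87274\right) \left(-294570 + 3290 i\right)}{-75544 - 44954} = \frac{25708302180 - 287131460 i}{-75544 - 44954} = \frac{25708302180 - 287131460 i}{-120498} = \left(25708302180 - 287131460 i\right) \left(- \frac{1}{120498}\right) = - \frac{4284717030}{20083} + \frac{20509390 i}{8607}$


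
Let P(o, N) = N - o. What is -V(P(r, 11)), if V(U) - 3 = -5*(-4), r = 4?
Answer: -23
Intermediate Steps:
V(U) = 23 (V(U) = 3 - 5*(-4) = 3 + 20 = 23)
-V(P(r, 11)) = -1*23 = -23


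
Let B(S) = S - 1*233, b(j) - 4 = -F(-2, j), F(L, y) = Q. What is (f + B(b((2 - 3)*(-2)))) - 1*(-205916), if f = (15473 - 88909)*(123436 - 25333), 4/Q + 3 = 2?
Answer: -7204086217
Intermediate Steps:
Q = -4 (Q = 4/(-3 + 2) = 4/(-1) = 4*(-1) = -4)
f = -7204291908 (f = -73436*98103 = -7204291908)
F(L, y) = -4
b(j) = 8 (b(j) = 4 - 1*(-4) = 4 + 4 = 8)
B(S) = -233 + S (B(S) = S - 233 = -233 + S)
(f + B(b((2 - 3)*(-2)))) - 1*(-205916) = (-7204291908 + (-233 + 8)) - 1*(-205916) = (-7204291908 - 225) + 205916 = -7204292133 + 205916 = -7204086217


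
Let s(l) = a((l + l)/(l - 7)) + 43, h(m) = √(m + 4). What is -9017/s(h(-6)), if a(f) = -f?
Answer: -19738213/93963 + 126238*I*√2/93963 ≈ -210.06 + 1.9*I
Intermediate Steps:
h(m) = √(4 + m)
s(l) = 43 - 2*l/(-7 + l) (s(l) = -(l + l)/(l - 7) + 43 = -2*l/(-7 + l) + 43 = 43 - 2*l/(-7 + l))
-9017/s(h(-6)) = -9017*(-7 + √(4 - 6))/(-301 + 41*√(4 - 6)) = -9017*(-7 + √(-2))/(-301 + 41*√(-2)) = -9017*(-7 + I*√2)/(-301 + 41*(I*√2)) = -9017*(-7 + I*√2)/(-301 + 41*I*√2)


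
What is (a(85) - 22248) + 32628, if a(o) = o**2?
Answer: 17605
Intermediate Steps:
(a(85) - 22248) + 32628 = (85**2 - 22248) + 32628 = (7225 - 22248) + 32628 = -15023 + 32628 = 17605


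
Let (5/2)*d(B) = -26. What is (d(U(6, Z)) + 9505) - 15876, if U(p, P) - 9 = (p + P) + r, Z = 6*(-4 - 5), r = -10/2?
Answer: -31907/5 ≈ -6381.4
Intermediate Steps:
r = -5 (r = -10*½ = -5)
Z = -54 (Z = 6*(-9) = -54)
U(p, P) = 4 + P + p (U(p, P) = 9 + ((p + P) - 5) = 9 + ((P + p) - 5) = 9 + (-5 + P + p) = 4 + P + p)
d(B) = -52/5 (d(B) = (⅖)*(-26) = -52/5)
(d(U(6, Z)) + 9505) - 15876 = (-52/5 + 9505) - 15876 = 47473/5 - 15876 = -31907/5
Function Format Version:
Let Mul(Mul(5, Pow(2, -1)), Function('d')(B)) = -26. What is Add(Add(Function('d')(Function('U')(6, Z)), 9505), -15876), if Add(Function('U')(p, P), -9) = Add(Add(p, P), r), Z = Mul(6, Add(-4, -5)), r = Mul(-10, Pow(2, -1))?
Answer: Rational(-31907, 5) ≈ -6381.4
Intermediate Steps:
r = -5 (r = Mul(-10, Rational(1, 2)) = -5)
Z = -54 (Z = Mul(6, -9) = -54)
Function('U')(p, P) = Add(4, P, p) (Function('U')(p, P) = Add(9, Add(Add(p, P), -5)) = Add(9, Add(Add(P, p), -5)) = Add(9, Add(-5, P, p)) = Add(4, P, p))
Function('d')(B) = Rational(-52, 5) (Function('d')(B) = Mul(Rational(2, 5), -26) = Rational(-52, 5))
Add(Add(Function('d')(Function('U')(6, Z)), 9505), -15876) = Add(Add(Rational(-52, 5), 9505), -15876) = Add(Rational(47473, 5), -15876) = Rational(-31907, 5)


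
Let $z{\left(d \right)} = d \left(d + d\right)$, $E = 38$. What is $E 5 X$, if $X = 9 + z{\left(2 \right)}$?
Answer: $3230$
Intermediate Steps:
$z{\left(d \right)} = 2 d^{2}$ ($z{\left(d \right)} = d 2 d = 2 d^{2}$)
$X = 17$ ($X = 9 + 2 \cdot 2^{2} = 9 + 2 \cdot 4 = 9 + 8 = 17$)
$E 5 X = 38 \cdot 5 \cdot 17 = 190 \cdot 17 = 3230$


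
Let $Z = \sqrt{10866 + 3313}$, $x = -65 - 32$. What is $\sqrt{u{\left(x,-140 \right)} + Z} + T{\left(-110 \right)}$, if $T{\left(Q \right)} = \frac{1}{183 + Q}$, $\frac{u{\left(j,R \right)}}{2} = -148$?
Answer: $\frac{1}{73} + \sqrt{-296 + \sqrt{14179}} \approx 0.013699 + 13.301 i$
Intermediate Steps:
$x = -97$
$u{\left(j,R \right)} = -296$ ($u{\left(j,R \right)} = 2 \left(-148\right) = -296$)
$Z = \sqrt{14179} \approx 119.08$
$\sqrt{u{\left(x,-140 \right)} + Z} + T{\left(-110 \right)} = \sqrt{-296 + \sqrt{14179}} + \frac{1}{183 - 110} = \sqrt{-296 + \sqrt{14179}} + \frac{1}{73} = \frac{1}{73} + \sqrt{-296 + \sqrt{14179}}$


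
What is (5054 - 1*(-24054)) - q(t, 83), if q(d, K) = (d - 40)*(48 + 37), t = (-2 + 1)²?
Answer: 32423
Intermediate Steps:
t = 1 (t = (-1)² = 1)
q(d, K) = -3400 + 85*d (q(d, K) = (-40 + d)*85 = -3400 + 85*d)
(5054 - 1*(-24054)) - q(t, 83) = (5054 - 1*(-24054)) - (-3400 + 85*1) = (5054 + 24054) - (-3400 + 85) = 29108 - 1*(-3315) = 29108 + 3315 = 32423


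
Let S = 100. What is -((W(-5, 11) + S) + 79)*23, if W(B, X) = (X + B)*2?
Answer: -4393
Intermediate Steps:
W(B, X) = 2*B + 2*X (W(B, X) = (B + X)*2 = 2*B + 2*X)
-((W(-5, 11) + S) + 79)*23 = -(((2*(-5) + 2*11) + 100) + 79)*23 = -(((-10 + 22) + 100) + 79)*23 = -((12 + 100) + 79)*23 = -(112 + 79)*23 = -191*23 = -1*4393 = -4393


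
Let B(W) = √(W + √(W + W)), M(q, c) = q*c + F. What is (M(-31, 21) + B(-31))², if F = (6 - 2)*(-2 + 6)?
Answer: (635 - √(-31 + I*√62))² ≈ 4.023e+5 - 7119.0*I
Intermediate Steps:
F = 16 (F = 4*4 = 16)
M(q, c) = 16 + c*q (M(q, c) = q*c + 16 = c*q + 16 = 16 + c*q)
B(W) = √(W + √2*√W) (B(W) = √(W + √(2*W)) = √(W + √2*√W))
(M(-31, 21) + B(-31))² = ((16 + 21*(-31)) + √(-31 + √2*√(-31)))² = ((16 - 651) + √(-31 + √2*(I*√31)))² = (-635 + √(-31 + I*√62))²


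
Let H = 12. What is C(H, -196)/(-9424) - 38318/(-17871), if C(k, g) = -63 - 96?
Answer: 2260561/1046064 ≈ 2.1610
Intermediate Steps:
C(k, g) = -159
C(H, -196)/(-9424) - 38318/(-17871) = -159/(-9424) - 38318/(-17871) = -159*(-1/9424) - 38318*(-1/17871) = 159/9424 + 238/111 = 2260561/1046064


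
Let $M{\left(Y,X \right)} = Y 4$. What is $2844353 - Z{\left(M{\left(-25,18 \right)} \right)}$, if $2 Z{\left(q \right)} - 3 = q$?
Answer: $\frac{5688803}{2} \approx 2.8444 \cdot 10^{6}$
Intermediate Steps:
$M{\left(Y,X \right)} = 4 Y$
$Z{\left(q \right)} = \frac{3}{2} + \frac{q}{2}$
$2844353 - Z{\left(M{\left(-25,18 \right)} \right)} = 2844353 - \left(\frac{3}{2} + \frac{4 \left(-25\right)}{2}\right) = 2844353 - \left(\frac{3}{2} + \frac{1}{2} \left(-100\right)\right) = 2844353 - \left(\frac{3}{2} - 50\right) = 2844353 - - \frac{97}{2} = 2844353 + \frac{97}{2} = \frac{5688803}{2}$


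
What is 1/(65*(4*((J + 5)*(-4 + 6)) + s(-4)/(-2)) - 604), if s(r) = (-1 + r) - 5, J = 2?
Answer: 1/3361 ≈ 0.00029753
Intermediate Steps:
s(r) = -6 + r
1/(65*(4*((J + 5)*(-4 + 6)) + s(-4)/(-2)) - 604) = 1/(65*(4*((2 + 5)*(-4 + 6)) + (-6 - 4)/(-2)) - 604) = 1/(65*(4*(7*2) - 10*(-1/2)) - 604) = 1/(65*(4*14 + 5) - 604) = 1/(65*(56 + 5) - 604) = 1/(65*61 - 604) = 1/(3965 - 604) = 1/3361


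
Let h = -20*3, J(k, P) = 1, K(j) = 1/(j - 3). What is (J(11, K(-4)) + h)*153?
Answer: -9027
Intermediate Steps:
K(j) = 1/(-3 + j)
h = -60
(J(11, K(-4)) + h)*153 = (1 - 60)*153 = -59*153 = -9027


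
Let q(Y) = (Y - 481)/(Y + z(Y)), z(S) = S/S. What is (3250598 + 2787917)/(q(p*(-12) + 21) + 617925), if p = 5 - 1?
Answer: 78500695/8033279 ≈ 9.7719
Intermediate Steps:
z(S) = 1
p = 4
q(Y) = (-481 + Y)/(1 + Y) (q(Y) = (Y - 481)/(Y + 1) = (-481 + Y)/(1 + Y))
(3250598 + 2787917)/(q(p*(-12) + 21) + 617925) = (3250598 + 2787917)/((-481 + (4*(-12) + 21))/(1 + (4*(-12) + 21)) + 617925) = 6038515/((-481 + (-48 + 21))/(1 + (-48 + 21)) + 617925) = 6038515/((-481 - 27)/(1 - 27) + 617925) = 6038515/(-508/(-26) + 617925) = 6038515/(-1/26*(-508) + 617925) = 6038515/(254/13 + 617925) = 6038515/(8033279/13) = 6038515*(13/8033279) = 78500695/8033279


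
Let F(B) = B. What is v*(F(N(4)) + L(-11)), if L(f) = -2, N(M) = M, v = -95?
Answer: -190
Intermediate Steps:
v*(F(N(4)) + L(-11)) = -95*(4 - 2) = -95*2 = -190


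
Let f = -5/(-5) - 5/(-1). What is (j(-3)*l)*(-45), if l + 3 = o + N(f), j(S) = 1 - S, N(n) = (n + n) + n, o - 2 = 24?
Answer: -7380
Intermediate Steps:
o = 26 (o = 2 + 24 = 26)
f = 6 (f = -5*(-⅕) - 5*(-1) = 1 + 5 = 6)
N(n) = 3*n (N(n) = 2*n + n = 3*n)
l = 41 (l = -3 + (26 + 3*6) = -3 + (26 + 18) = -3 + 44 = 41)
(j(-3)*l)*(-45) = ((1 - 1*(-3))*41)*(-45) = ((1 + 3)*41)*(-45) = (4*41)*(-45) = 164*(-45) = -7380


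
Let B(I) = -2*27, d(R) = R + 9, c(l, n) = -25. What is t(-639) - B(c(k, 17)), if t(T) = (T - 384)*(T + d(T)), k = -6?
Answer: 1298241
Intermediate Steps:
d(R) = 9 + R
t(T) = (-384 + T)*(9 + 2*T) (t(T) = (T - 384)*(T + (9 + T)) = (-384 + T)*(9 + 2*T))
B(I) = -54
t(-639) - B(c(k, 17)) = (-3456 - 759*(-639) + 2*(-639)²) - 1*(-54) = (-3456 + 485001 + 2*408321) + 54 = (-3456 + 485001 + 816642) + 54 = 1298187 + 54 = 1298241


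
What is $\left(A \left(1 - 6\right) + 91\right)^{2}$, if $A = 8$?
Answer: $2601$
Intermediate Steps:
$\left(A \left(1 - 6\right) + 91\right)^{2} = \left(8 \left(1 - 6\right) + 91\right)^{2} = \left(8 \left(-5\right) + 91\right)^{2} = \left(-40 + 91\right)^{2} = 51^{2} = 2601$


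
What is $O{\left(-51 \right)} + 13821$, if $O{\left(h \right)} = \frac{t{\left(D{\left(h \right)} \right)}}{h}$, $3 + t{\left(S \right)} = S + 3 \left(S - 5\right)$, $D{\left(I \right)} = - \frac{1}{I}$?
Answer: $\frac{35949335}{2601} \approx 13821.0$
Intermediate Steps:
$t{\left(S \right)} = -18 + 4 S$ ($t{\left(S \right)} = -3 + \left(S + 3 \left(S - 5\right)\right) = -3 + \left(S + 3 \left(-5 + S\right)\right) = -3 + \left(S + \left(-15 + 3 S\right)\right) = -3 + \left(-15 + 4 S\right) = -18 + 4 S$)
$O{\left(h \right)} = \frac{-18 - \frac{4}{h}}{h}$ ($O{\left(h \right)} = \frac{-18 + 4 \left(- \frac{1}{h}\right)}{h} = \frac{-18 - \frac{4}{h}}{h}$)
$O{\left(-51 \right)} + 13821 = \frac{2 \left(-2 - -459\right)}{2601} + 13821 = 2 \cdot \frac{1}{2601} \left(-2 + 459\right) + 13821 = 2 \cdot \frac{1}{2601} \cdot 457 + 13821 = \frac{914}{2601} + 13821 = \frac{35949335}{2601}$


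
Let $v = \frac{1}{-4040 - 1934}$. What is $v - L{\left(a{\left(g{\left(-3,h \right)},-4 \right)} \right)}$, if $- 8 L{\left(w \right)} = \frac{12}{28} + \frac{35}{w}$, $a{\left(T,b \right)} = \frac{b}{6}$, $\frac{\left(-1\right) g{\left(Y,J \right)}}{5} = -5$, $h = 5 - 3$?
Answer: $- \frac{2177579}{334544} \approx -6.5091$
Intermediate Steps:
$h = 2$ ($h = 5 - 3 = 2$)
$g{\left(Y,J \right)} = 25$ ($g{\left(Y,J \right)} = \left(-5\right) \left(-5\right) = 25$)
$a{\left(T,b \right)} = \frac{b}{6}$ ($a{\left(T,b \right)} = b \frac{1}{6} = \frac{b}{6}$)
$L{\left(w \right)} = - \frac{3}{56} - \frac{35}{8 w}$ ($L{\left(w \right)} = - \frac{\frac{12}{28} + \frac{35}{w}}{8} = - \frac{12 \cdot \frac{1}{28} + \frac{35}{w}}{8} = - \frac{\frac{3}{7} + \frac{35}{w}}{8} = - \frac{3}{56} - \frac{35}{8 w}$)
$v = - \frac{1}{5974}$ ($v = \frac{1}{-5974} = - \frac{1}{5974} \approx -0.00016739$)
$v - L{\left(a{\left(g{\left(-3,h \right)},-4 \right)} \right)} = - \frac{1}{5974} - \frac{-245 - 3 \cdot \frac{1}{6} \left(-4\right)}{56 \cdot \frac{1}{6} \left(-4\right)} = - \frac{1}{5974} - \frac{-245 - -2}{56 \left(- \frac{2}{3}\right)} = - \frac{1}{5974} - \frac{1}{56} \left(- \frac{3}{2}\right) \left(-245 + 2\right) = - \frac{1}{5974} - \frac{1}{56} \left(- \frac{3}{2}\right) \left(-243\right) = - \frac{1}{5974} - \frac{729}{112} = - \frac{2177579}{334544}$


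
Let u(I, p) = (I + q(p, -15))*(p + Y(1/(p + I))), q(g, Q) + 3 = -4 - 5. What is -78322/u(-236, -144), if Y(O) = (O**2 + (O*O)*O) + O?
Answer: -537210598000/244953072651 ≈ -2.1931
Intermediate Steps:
q(g, Q) = -12 (q(g, Q) = -3 + (-4 - 5) = -3 - 9 = -12)
Y(O) = O + O**2 + O**3 (Y(O) = (O**2 + O**2*O) + O = (O**2 + O**3) + O = O + O**2 + O**3)
u(I, p) = (-12 + I)*(p + (1 + 1/(I + p) + (I + p)**(-2))/(I + p)) (u(I, p) = (I - 12)*(p + (1 + 1/(p + I) + (1/(p + I))**2)/(p + I)) = (-12 + I)*(p + (1 + 1/(I + p) + (1/(I + p))**2)/(I + p)) = (-12 + I)*(p + (1 + 1/(I + p) + (I + p)**(-2))/(I + p)))
-78322/u(-236, -144) = -78322*(-236 - 144)**4/(-12*(-236) - 12*(-144) - 12*(-236 - 144)**2 - 12*(-236 - 144)**3 - 236*(-236 - 144 + (-236 - 144)**2 + (-236 - 144)**3) - 144*(-236 - 144)**4*(-12 - 236)) = -78322*20851360000/(2832 + 1728 - 12*(-380)**2 - 12*(-380)**3 - 236*(-236 - 144 + (-380)**2 + (-380)**3) - 144*(-380)**4*(-248)) = -78322*20851360000/(2832 + 1728 - 12*144400 - 12*(-54872000) - 236*(-236 - 144 + 144400 - 54872000) - 144*20851360000*(-248)) = -78322*20851360000/(2832 + 1728 - 1732800 + 658464000 - 236*(-54727980) + 744643768320000) = -78322*20851360000/(2832 + 1728 - 1732800 + 658464000 + 12915803280 + 744643768320000) = -78322/((1/20851360000)*744657340859040) = -78322/244953072651/6859000 = -78322*6859000/244953072651 = -537210598000/244953072651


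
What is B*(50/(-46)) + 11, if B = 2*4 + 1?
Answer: 28/23 ≈ 1.2174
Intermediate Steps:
B = 9 (B = 8 + 1 = 9)
B*(50/(-46)) + 11 = 9*(50/(-46)) + 11 = 9*(50*(-1/46)) + 11 = 9*(-25/23) + 11 = -225/23 + 11 = 28/23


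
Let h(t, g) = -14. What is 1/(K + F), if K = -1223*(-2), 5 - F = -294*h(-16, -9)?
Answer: -1/1665 ≈ -0.00060060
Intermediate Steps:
F = -4111 (F = 5 - (-294)*(-14) = 5 - 1*4116 = 5 - 4116 = -4111)
K = 2446
1/(K + F) = 1/(2446 - 4111) = 1/(-1665) = -1/1665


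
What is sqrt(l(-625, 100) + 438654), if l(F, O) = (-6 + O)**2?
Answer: sqrt(447490) ≈ 668.95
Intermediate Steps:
sqrt(l(-625, 100) + 438654) = sqrt((-6 + 100)**2 + 438654) = sqrt(94**2 + 438654) = sqrt(8836 + 438654) = sqrt(447490)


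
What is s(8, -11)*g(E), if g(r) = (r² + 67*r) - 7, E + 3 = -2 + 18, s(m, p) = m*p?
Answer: -90904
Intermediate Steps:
E = 13 (E = -3 + (-2 + 18) = -3 + 16 = 13)
g(r) = -7 + r² + 67*r
s(8, -11)*g(E) = (8*(-11))*(-7 + 13² + 67*13) = -88*(-7 + 169 + 871) = -88*1033 = -90904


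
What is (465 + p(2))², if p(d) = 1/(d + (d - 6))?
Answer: 863041/4 ≈ 2.1576e+5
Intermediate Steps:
p(d) = 1/(-6 + 2*d) (p(d) = 1/(d + (-6 + d)) = 1/(-6 + 2*d))
(465 + p(2))² = (465 + 1/(2*(-3 + 2)))² = (465 + (½)/(-1))² = (465 + (½)*(-1))² = (465 - ½)² = (929/2)² = 863041/4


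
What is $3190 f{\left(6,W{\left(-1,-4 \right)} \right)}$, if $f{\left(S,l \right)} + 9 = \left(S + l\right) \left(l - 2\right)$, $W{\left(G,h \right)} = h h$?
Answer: $953810$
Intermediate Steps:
$W{\left(G,h \right)} = h^{2}$
$f{\left(S,l \right)} = -9 + \left(-2 + l\right) \left(S + l\right)$ ($f{\left(S,l \right)} = -9 + \left(S + l\right) \left(l - 2\right) = -9 + \left(S + l\right) \left(-2 + l\right) = -9 + \left(-2 + l\right) \left(S + l\right)$)
$3190 f{\left(6,W{\left(-1,-4 \right)} \right)} = 3190 \left(-9 + \left(\left(-4\right)^{2}\right)^{2} - 12 - 2 \left(-4\right)^{2} + 6 \left(-4\right)^{2}\right) = 3190 \left(-9 + 16^{2} - 12 - 32 + 6 \cdot 16\right) = 3190 \left(-9 + 256 - 12 - 32 + 96\right) = 3190 \cdot 299 = 953810$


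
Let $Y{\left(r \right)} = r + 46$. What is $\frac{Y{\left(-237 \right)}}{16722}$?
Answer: $- \frac{191}{16722} \approx -0.011422$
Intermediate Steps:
$Y{\left(r \right)} = 46 + r$
$\frac{Y{\left(-237 \right)}}{16722} = \frac{46 - 237}{16722} = \left(-191\right) \frac{1}{16722} = - \frac{191}{16722}$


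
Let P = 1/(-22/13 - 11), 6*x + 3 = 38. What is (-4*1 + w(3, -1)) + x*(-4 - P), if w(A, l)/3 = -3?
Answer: -7103/198 ≈ -35.874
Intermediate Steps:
x = 35/6 (x = -1/2 + (1/6)*38 = -1/2 + 19/3 = 35/6 ≈ 5.8333)
w(A, l) = -9 (w(A, l) = 3*(-3) = -9)
P = -13/165 (P = 1/(-22*1/13 - 11) = 1/(-22/13 - 11) = 1/(-165/13) = -13/165 ≈ -0.078788)
(-4*1 + w(3, -1)) + x*(-4 - P) = (-4*1 - 9) + 35*(-4 - 1*(-13/165))/6 = (-4 - 9) + 35*(-4 + 13/165)/6 = -13 + (35/6)*(-647/165) = -13 - 4529/198 = -7103/198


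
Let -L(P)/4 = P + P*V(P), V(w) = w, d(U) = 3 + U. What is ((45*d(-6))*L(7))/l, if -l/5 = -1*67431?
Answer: 288/3211 ≈ 0.089692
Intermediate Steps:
l = 337155 (l = -(-5)*67431 = -5*(-67431) = 337155)
L(P) = -4*P - 4*P² (L(P) = -4*(P + P*P) = -4*(P + P²) = -4*P - 4*P²)
((45*d(-6))*L(7))/l = ((45*(3 - 6))*(-4*7*(1 + 7)))/337155 = ((45*(-3))*(-4*7*8))*(1/337155) = -135*(-224)*(1/337155) = 30240*(1/337155) = 288/3211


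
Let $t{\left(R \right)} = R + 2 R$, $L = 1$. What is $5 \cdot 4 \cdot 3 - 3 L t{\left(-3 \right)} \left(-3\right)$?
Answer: $-21$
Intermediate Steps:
$t{\left(R \right)} = 3 R$
$5 \cdot 4 \cdot 3 - 3 L t{\left(-3 \right)} \left(-3\right) = 5 \cdot 4 \cdot 3 - 3 \cdot 1 \cdot 3 \left(-3\right) \left(-3\right) = 20 \cdot 3 - 3 \cdot 1 \left(-9\right) \left(-3\right) = 60 - 3 \left(\left(-9\right) \left(-3\right)\right) = 60 - 81 = -21$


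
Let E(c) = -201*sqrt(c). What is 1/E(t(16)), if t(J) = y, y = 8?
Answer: -sqrt(2)/804 ≈ -0.0017590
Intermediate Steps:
t(J) = 8
1/E(t(16)) = 1/(-402*sqrt(2)) = -sqrt(2)/804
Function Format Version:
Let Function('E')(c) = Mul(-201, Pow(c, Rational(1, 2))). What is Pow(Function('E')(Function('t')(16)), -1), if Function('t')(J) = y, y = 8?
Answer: Mul(Rational(-1, 804), Pow(2, Rational(1, 2))) ≈ -0.0017590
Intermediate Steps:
Function('t')(J) = 8
Pow(Function('E')(Function('t')(16)), -1) = Pow(Mul(-201, Pow(8, Rational(1, 2))), -1) = Pow(Mul(-201, Mul(2, Pow(2, Rational(1, 2)))), -1) = Pow(Mul(-402, Pow(2, Rational(1, 2))), -1) = Mul(Rational(-1, 804), Pow(2, Rational(1, 2)))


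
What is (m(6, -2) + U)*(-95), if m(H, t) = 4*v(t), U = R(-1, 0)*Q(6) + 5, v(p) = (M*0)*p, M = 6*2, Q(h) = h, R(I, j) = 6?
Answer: -3895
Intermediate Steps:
M = 12
v(p) = 0 (v(p) = (12*0)*p = 0*p = 0)
U = 41 (U = 6*6 + 5 = 36 + 5 = 41)
m(H, t) = 0 (m(H, t) = 4*0 = 0)
(m(6, -2) + U)*(-95) = (0 + 41)*(-95) = 41*(-95) = -3895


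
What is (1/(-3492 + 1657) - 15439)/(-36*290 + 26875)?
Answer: -28330566/30158225 ≈ -0.93940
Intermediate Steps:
(1/(-3492 + 1657) - 15439)/(-36*290 + 26875) = (1/(-1835) - 15439)/(-10440 + 26875) = (-1/1835 - 15439)/16435 = -28330566/1835*1/16435 = -28330566/30158225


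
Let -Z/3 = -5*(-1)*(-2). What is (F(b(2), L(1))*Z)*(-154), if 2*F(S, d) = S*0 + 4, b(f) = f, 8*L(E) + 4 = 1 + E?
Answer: -9240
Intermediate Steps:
L(E) = -3/8 + E/8 (L(E) = -½ + (1 + E)/8 = -½ + (⅛ + E/8) = -3/8 + E/8)
Z = 30 (Z = -3*(-5*(-1))*(-2) = -15*(-2) = -3*(-10) = 30)
F(S, d) = 2 (F(S, d) = (S*0 + 4)/2 = (0 + 4)/2 = (½)*4 = 2)
(F(b(2), L(1))*Z)*(-154) = (2*30)*(-154) = 60*(-154) = -9240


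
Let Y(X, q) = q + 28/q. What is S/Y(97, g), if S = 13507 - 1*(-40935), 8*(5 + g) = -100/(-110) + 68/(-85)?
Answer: -13139032280/2558609 ≈ -5135.2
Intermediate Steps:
g = -1097/220 (g = -5 + (-100/(-110) + 68/(-85))/8 = -5 + (-100*(-1/110) + 68*(-1/85))/8 = -5 + (10/11 - ⅘)/8 = -5 + (⅛)*(6/55) = -5 + 3/220 = -1097/220 ≈ -4.9864)
S = 54442 (S = 13507 + 40935 = 54442)
S/Y(97, g) = 54442/(-1097/220 + 28/(-1097/220)) = 54442/(-1097/220 + 28*(-220/1097)) = 54442/(-1097/220 - 6160/1097) = 54442/(-2558609/241340) = 54442*(-241340/2558609) = -13139032280/2558609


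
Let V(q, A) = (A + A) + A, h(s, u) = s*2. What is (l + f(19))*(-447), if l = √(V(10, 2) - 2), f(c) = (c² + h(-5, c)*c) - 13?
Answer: -71520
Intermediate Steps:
h(s, u) = 2*s
f(c) = -13 + c² - 10*c (f(c) = (c² + (2*(-5))*c) - 13 = (c² - 10*c) - 13 = -13 + c² - 10*c)
V(q, A) = 3*A (V(q, A) = 2*A + A = 3*A)
l = 2 (l = √(3*2 - 2) = √(6 - 2) = √4 = 2)
(l + f(19))*(-447) = (2 + (-13 + 19² - 10*19))*(-447) = (2 + (-13 + 361 - 190))*(-447) = (2 + 158)*(-447) = 160*(-447) = -71520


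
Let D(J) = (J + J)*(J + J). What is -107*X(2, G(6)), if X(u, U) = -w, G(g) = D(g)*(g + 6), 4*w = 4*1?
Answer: 107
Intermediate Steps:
w = 1 (w = (4*1)/4 = (1/4)*4 = 1)
D(J) = 4*J**2 (D(J) = (2*J)*(2*J) = 4*J**2)
G(g) = 4*g**2*(6 + g) (G(g) = (4*g**2)*(g + 6) = (4*g**2)*(6 + g) = 4*g**2*(6 + g))
X(u, U) = -1 (X(u, U) = -1*1 = -1)
-107*X(2, G(6)) = -107*(-1) = 107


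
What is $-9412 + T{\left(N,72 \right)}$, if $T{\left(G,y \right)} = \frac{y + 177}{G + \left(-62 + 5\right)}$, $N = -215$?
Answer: $- \frac{2560313}{272} \approx -9412.9$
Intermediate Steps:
$T{\left(G,y \right)} = \frac{177 + y}{-57 + G}$ ($T{\left(G,y \right)} = \frac{177 + y}{G - 57} = \frac{177 + y}{-57 + G}$)
$-9412 + T{\left(N,72 \right)} = -9412 + \frac{177 + 72}{-57 - 215} = -9412 + \frac{1}{-272} \cdot 249 = -9412 - \frac{249}{272} = - \frac{2560313}{272}$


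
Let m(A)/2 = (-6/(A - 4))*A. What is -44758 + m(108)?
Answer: -582016/13 ≈ -44770.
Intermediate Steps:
m(A) = -12*A/(-4 + A) (m(A) = 2*((-6/(A - 4))*A) = 2*((-6/(-4 + A))*A) = 2*(-6*A/(-4 + A)) = -12*A/(-4 + A))
-44758 + m(108) = -44758 - 12*108/(-4 + 108) = -44758 - 12*108/104 = -44758 - 12*108*1/104 = -44758 - 162/13 = -582016/13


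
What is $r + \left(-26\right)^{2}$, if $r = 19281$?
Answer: $19957$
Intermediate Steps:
$r + \left(-26\right)^{2} = 19281 + \left(-26\right)^{2} = 19281 + 676 = 19957$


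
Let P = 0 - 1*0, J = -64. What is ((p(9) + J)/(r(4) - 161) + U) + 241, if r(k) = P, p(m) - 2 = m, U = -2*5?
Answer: 37244/161 ≈ 231.33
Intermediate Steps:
U = -10
p(m) = 2 + m
P = 0 (P = 0 + 0 = 0)
r(k) = 0
((p(9) + J)/(r(4) - 161) + U) + 241 = (((2 + 9) - 64)/(0 - 161) - 10) + 241 = ((11 - 64)/(-161) - 10) + 241 = (-53*(-1/161) - 10) + 241 = (53/161 - 10) + 241 = -1557/161 + 241 = 37244/161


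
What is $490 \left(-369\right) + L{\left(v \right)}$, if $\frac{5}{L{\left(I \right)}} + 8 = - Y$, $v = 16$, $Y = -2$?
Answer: $- \frac{1084865}{6} \approx -1.8081 \cdot 10^{5}$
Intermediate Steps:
$L{\left(I \right)} = - \frac{5}{6}$ ($L{\left(I \right)} = \frac{5}{-8 - -2} = \frac{5}{-8 + 2} = \frac{5}{-6} = 5 \left(- \frac{1}{6}\right) = - \frac{5}{6}$)
$490 \left(-369\right) + L{\left(v \right)} = 490 \left(-369\right) - \frac{5}{6} = -180810 - \frac{5}{6} = - \frac{1084865}{6}$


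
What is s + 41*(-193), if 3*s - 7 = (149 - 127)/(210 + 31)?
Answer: -5719390/723 ≈ -7910.6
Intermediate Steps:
s = 1709/723 (s = 7/3 + ((149 - 127)/(210 + 31))/3 = 7/3 + (22/241)/3 = 7/3 + (22*(1/241))/3 = 7/3 + (⅓)*(22/241) = 7/3 + 22/723 = 1709/723 ≈ 2.3638)
s + 41*(-193) = 1709/723 + 41*(-193) = 1709/723 - 7913 = -5719390/723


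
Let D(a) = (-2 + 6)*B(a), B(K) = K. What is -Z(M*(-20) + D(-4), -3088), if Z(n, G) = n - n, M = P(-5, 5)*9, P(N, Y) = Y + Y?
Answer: 0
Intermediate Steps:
P(N, Y) = 2*Y
D(a) = 4*a (D(a) = (-2 + 6)*a = 4*a)
M = 90 (M = (2*5)*9 = 10*9 = 90)
Z(n, G) = 0
-Z(M*(-20) + D(-4), -3088) = -1*0 = 0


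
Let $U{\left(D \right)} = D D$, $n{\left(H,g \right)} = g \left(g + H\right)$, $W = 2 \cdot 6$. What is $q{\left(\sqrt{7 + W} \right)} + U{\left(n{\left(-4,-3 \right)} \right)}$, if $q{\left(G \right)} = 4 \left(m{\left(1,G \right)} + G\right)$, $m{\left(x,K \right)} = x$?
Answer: $445 + 4 \sqrt{19} \approx 462.44$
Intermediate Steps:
$W = 12$
$n{\left(H,g \right)} = g \left(H + g\right)$
$U{\left(D \right)} = D^{2}$
$q{\left(G \right)} = 4 + 4 G$ ($q{\left(G \right)} = 4 \left(1 + G\right) = 4 + 4 G$)
$q{\left(\sqrt{7 + W} \right)} + U{\left(n{\left(-4,-3 \right)} \right)} = \left(4 + 4 \sqrt{7 + 12}\right) + \left(- 3 \left(-4 - 3\right)\right)^{2} = \left(4 + 4 \sqrt{19}\right) + \left(\left(-3\right) \left(-7\right)\right)^{2} = \left(4 + 4 \sqrt{19}\right) + 21^{2} = \left(4 + 4 \sqrt{19}\right) + 441 = 445 + 4 \sqrt{19}$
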